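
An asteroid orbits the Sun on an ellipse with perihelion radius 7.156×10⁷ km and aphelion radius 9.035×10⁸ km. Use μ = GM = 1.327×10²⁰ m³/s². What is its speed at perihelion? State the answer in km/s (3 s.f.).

Semi-major axis a = (r_p + r_a)/2 = 4.8753×10⁸ km = 4.875×10¹¹ m.
Vis-viva: v² = μ(2/r − 1/a) = 1.327×10²⁰ × (2.795×10⁻¹¹ − 2.051×10⁻¹²) = 3.437×10⁹ m²/s².
v = 58620 m/s = 58.62 km/s.

v ≈ 58.6 km/s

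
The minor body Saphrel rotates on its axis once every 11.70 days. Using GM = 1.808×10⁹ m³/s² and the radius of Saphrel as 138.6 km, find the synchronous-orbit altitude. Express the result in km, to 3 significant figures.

h_sync ≈ 3470 km

T = 11.70 days = 1.011×10⁶ s.
A synchronous orbit has period T, so by Kepler's third law a = (μT²/4π²)^(1/3).
μT²/4π² = 1.808×10⁹ × (1.011×10⁶)² / 39.48 = 4.680×10¹⁹ m³.
a = 3.604×10⁶ m = 3603.7 km.
Altitude h = a − R = 3603.7 − 138.6 = 3465.1 km.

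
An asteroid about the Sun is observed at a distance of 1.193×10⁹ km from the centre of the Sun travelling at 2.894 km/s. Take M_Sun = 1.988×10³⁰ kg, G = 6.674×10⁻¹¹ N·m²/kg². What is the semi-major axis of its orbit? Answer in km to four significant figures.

a ≈ 6.198×10⁸ km

μ = GM = 6.674×10⁻¹¹ × 1.988×10³⁰ = 1.327×10²⁰ m³/s².
r = 1.193×10¹² m.
Vis-viva rearranged: 1/a = 2/r − v²/μ = 1.676×10⁻¹² − 6.312×10⁻¹⁴ = 1.613×10⁻¹² m⁻¹.
a = 6.198×10¹¹ m = 6.1984×10⁸ km.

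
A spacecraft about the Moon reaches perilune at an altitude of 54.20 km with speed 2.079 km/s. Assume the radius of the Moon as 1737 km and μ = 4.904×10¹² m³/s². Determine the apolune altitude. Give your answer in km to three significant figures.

apolune altitude ≈ 4980 km

r_p = 1737 + 54.20 = 1791.2 km = 1.791×10⁶ m.
Specific energy ε = v²/2 − μ/r = -5.767×10⁵ J/kg, so a = −μ/(2ε) = 4.252×10⁶ m.
The apsides satisfy r_p + r_a = 2a, so the apolune radius is 2a − r_p = 6.712×10⁶ m = 6712.2 km.
Apolune altitude = 6712.2 − 1737 = 4975.2 km.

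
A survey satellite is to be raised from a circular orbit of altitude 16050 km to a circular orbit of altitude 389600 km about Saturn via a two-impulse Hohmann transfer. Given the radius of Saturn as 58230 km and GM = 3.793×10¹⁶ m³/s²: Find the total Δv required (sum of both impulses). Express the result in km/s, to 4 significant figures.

r₁ = 58230 + 16050 = 74280 km = 7.4280×10⁷ m.
r₂ = 58230 + 389600 = 447830 km = 4.4783×10⁸ m.
Transfer ellipse a_t = (r₁ + r₂)/2 = 2.611×10⁸ m.
At r₁: circular v_c1 = √(μ/r₁) = 22600 m/s; transfer-perikrone v_p = √[μ(2/r₁ − 1/a_t)] = 29600 m/s.
Δv₁ = v_p − v_c1 = 7000 m/s.
At r₂: circular v_c2 = √(μ/r₂) = 9203 m/s; transfer-apokrone v_a = √[μ(2/r₂ − 1/a_t)] = 4909 m/s.
Δv₂ = v_c2 − v_a = 4294 m/s.
Total Δv = Δv₁ + Δv₂ = 11290 m/s = 11.29 km/s.

Δv_total ≈ 11.29 km/s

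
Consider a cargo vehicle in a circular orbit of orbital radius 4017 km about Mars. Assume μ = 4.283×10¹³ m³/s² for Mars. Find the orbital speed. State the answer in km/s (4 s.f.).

v ≈ 3.265 km/s

r = 4017 km = 4.017×10⁶ m.
For a circular orbit v = √(μ/r) = √(4.283×10¹³ / 4.017×10⁶) = √(1.066×10⁷) = 3265 m/s.
That is 3.265 km/s.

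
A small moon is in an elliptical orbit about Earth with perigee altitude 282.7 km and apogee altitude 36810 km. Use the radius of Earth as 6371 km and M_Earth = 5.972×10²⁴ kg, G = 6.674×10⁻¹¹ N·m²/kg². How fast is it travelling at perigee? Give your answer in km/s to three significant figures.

μ = GM = 6.674×10⁻¹¹ × 5.972×10²⁴ = 3.986×10¹⁴ m³/s².
r_p = 6371 + 282.7 = 6653.7 km = 6.6537×10⁶ m.
r_a = 6371 + 36810 = 43181 km = 4.3181×10⁷ m.
Semi-major axis a = (r_p + r_a)/2 = 24917 km = 2.492×10⁷ m.
Vis-viva: v² = μ(2/r − 1/a) = 3.986×10¹⁴ × (3.006×10⁻⁷ − 4.013×10⁻⁸) = 1.038×10⁸ m²/s².
v = 10190 m/s = 10.19 km/s.

v ≈ 10.2 km/s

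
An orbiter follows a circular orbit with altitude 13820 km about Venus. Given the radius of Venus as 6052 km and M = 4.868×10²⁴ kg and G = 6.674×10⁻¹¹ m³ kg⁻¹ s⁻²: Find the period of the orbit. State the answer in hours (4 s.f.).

μ = GM = 6.674×10⁻¹¹ × 4.868×10²⁴ = 3.249×10¹⁴ m³/s².
r = 6052 + 13820 = 19872 km = 1.9872×10⁷ m.
Kepler's third law: T = 2π√(r³/μ) = 2π√((1.987×10⁷)³ / 3.249×10¹⁴).
r³/μ = 2.415×10⁷ s², so T = 2π × 4.915×10³ = 3.088×10⁴ s.
Converting: 3.088×10⁴ s ÷ 3600 = 8.578 hours.

T ≈ 8.578 hours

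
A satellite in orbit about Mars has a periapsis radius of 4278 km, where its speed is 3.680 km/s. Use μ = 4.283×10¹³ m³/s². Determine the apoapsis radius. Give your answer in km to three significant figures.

apoapsis radius ≈ 8940 km

r_p = 4.278×10⁶ m.
Specific energy ε = v²/2 − μ/r = -3.240×10⁶ J/kg, so a = −μ/(2ε) = 6.609×10⁶ m.
The apsides satisfy r_p + r_a = 2a, so the apoapsis radius is 2a − r_p = 8.939×10⁶ m = 8939.1 km.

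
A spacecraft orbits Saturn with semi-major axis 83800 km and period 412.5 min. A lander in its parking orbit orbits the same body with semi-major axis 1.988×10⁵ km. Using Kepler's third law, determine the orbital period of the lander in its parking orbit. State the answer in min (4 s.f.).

Kepler's third law: T² ∝ a³, so T₂ = T₁ (a₂/a₁)^(3/2).
a₂/a₁ = 2.372, (a₂/a₁)^(3/2) = 3.654.
T₂ = 412.5 × 3.654 = 1507 min.

T₂ ≈ 1507 min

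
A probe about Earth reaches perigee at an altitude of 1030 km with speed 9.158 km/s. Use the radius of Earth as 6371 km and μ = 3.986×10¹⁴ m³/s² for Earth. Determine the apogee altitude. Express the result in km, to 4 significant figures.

r_p = 6371 + 1030 = 7401.0 km = 7.401×10⁶ m.
Specific energy ε = v²/2 − μ/r = -1.192×10⁷ J/kg, so a = −μ/(2ε) = 1.672×10⁷ m.
The apsides satisfy r_p + r_a = 2a, so the apogee radius is 2a − r_p = 2.603×10⁷ m = 26030 km.
Apogee altitude = 26030 − 6371 = 19659 km.

apogee altitude ≈ 19660 km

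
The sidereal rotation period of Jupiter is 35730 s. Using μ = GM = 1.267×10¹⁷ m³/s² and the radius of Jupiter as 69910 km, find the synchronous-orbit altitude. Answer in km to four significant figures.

h_sync ≈ 90110 km

A synchronous orbit has period T, so by Kepler's third law a = (μT²/4π²)^(1/3).
μT²/4π² = 1.267×10¹⁷ × (3.573×10⁴)² / 39.48 = 4.097×10²⁴ m³.
a = 1.600×10⁸ m = 1.6002×10⁵ km.
Altitude h = a − R = 1.6002×10⁵ − 69910 = 90105 km.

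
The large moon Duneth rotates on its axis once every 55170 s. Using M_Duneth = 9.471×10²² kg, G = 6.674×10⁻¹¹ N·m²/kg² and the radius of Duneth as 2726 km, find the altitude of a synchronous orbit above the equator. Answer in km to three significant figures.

μ = GM = 6.674×10⁻¹¹ × 9.471×10²² = 6.321×10¹² m³/s².
A synchronous orbit has period T, so by Kepler's third law a = (μT²/4π²)^(1/3).
μT²/4π² = 6.321×10¹² × (5.517×10⁴)² / 39.48 = 4.873×10²⁰ m³.
a = 7.869×10⁶ m = 7869.4 km.
Altitude h = a − R = 7869.4 − 2726 = 5143.4 km.

h_sync ≈ 5140 km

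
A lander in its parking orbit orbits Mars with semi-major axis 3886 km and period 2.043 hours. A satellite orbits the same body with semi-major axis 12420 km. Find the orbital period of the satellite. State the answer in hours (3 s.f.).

T₂ ≈ 11.7 hours

Kepler's third law: T² ∝ a³, so T₂ = T₁ (a₂/a₁)^(3/2).
a₂/a₁ = 3.196, (a₂/a₁)^(3/2) = 5.714.
T₂ = 2.043 × 5.714 = 11.67 hours.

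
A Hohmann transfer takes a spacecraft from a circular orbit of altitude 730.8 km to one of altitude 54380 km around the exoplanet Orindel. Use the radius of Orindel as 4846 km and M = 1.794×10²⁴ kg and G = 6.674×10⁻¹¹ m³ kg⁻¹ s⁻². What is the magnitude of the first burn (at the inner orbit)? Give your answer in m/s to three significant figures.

μ = GM = 6.674×10⁻¹¹ × 1.794×10²⁴ = 1.197×10¹⁴ m³/s².
r₁ = 4846 + 730.8 = 5576.8 km = 5.5768×10⁶ m.
r₂ = 4846 + 54380 = 59226 km = 5.9226×10⁷ m.
Transfer ellipse a_t = (r₁ + r₂)/2 = 3.240×10⁷ m.
At r₁: circular v_c1 = √(μ/r₁) = 4634 m/s; transfer-periapsis v_p = √[μ(2/r₁ − 1/a_t)] = 6264 m/s.
Δv₁ = v_p − v_c1 = 1631 m/s.

Δv ≈ 1630 m/s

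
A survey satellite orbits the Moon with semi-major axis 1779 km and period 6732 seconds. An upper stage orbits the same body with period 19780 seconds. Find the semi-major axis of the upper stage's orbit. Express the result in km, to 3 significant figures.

a₂ ≈ 3650 km

Kepler's third law: a³ ∝ T², so a₂ = a₁ (T₂/T₁)^(2/3).
T₂/T₁ = 2.938, (T₂/T₁)^(2/3) = 2.051.
a₂ = 1779 × 2.051 = 3649 km.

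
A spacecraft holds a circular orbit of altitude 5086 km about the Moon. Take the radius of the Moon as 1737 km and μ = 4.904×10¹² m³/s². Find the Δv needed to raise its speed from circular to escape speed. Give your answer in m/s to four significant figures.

r = 1737 + 5086 = 6823.0 km = 6.8230×10⁶ m.
Circular speed v_c = √(μ/r) = 847.8 m/s.
Escape speed v_esc = √(2μ/r) = √2 × v_c = 1199 m/s.
Δv = v_esc − v_c = 351.2 m/s.

Δv ≈ 351.2 m/s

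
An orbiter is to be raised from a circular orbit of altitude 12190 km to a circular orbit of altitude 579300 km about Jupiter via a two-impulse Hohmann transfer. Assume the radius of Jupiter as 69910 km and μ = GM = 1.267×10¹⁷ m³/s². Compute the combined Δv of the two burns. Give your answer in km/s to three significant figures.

r₁ = 69910 + 12190 = 82100 km = 8.2100×10⁷ m.
r₂ = 69910 + 579300 = 649210 km = 6.4921×10⁸ m.
Transfer ellipse a_t = (r₁ + r₂)/2 = 3.657×10⁸ m.
At r₁: circular v_c1 = √(μ/r₁) = 39280 m/s; transfer-perijove v_p = √[μ(2/r₁ − 1/a_t)] = 52340 m/s.
Δv₁ = v_p − v_c1 = 13060 m/s.
At r₂: circular v_c2 = √(μ/r₂) = 13970 m/s; transfer-apojove v_a = √[μ(2/r₂ − 1/a_t)] = 6620 m/s.
Δv₂ = v_c2 − v_a = 7350 m/s.
Total Δv = Δv₁ + Δv₂ = 20410 m/s = 20.41 km/s.

Δv_total ≈ 20.4 km/s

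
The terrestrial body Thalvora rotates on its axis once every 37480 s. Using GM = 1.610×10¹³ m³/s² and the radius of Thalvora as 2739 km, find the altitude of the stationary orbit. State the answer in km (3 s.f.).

h_sync ≈ 5570 km

A synchronous orbit has period T, so by Kepler's third law a = (μT²/4π²)^(1/3).
μT²/4π² = 1.610×10¹³ × (3.748×10⁴)² / 39.48 = 5.729×10²⁰ m³.
a = 8.305×10⁶ m = 8305.3 km.
Altitude h = a − R = 8305.3 − 2739 = 5566.3 km.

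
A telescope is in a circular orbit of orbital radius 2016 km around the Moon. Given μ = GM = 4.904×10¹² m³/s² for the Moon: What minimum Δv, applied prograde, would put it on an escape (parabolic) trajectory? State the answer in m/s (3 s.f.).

Δv ≈ 646 m/s

r = 2016 km = 2.016×10⁶ m.
Circular speed v_c = √(μ/r) = 1560 m/s.
Escape speed v_esc = √(2μ/r) = √2 × v_c = 2206 m/s.
Δv = v_esc − v_c = 646.0 m/s.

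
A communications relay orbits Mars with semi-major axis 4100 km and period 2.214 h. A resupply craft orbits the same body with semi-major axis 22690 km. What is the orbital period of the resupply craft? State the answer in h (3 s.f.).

Kepler's third law: T² ∝ a³, so T₂ = T₁ (a₂/a₁)^(3/2).
a₂/a₁ = 5.534, (a₂/a₁)^(3/2) = 13.02.
T₂ = 2.214 × 13.02 = 28.82 h.

T₂ ≈ 28.8 h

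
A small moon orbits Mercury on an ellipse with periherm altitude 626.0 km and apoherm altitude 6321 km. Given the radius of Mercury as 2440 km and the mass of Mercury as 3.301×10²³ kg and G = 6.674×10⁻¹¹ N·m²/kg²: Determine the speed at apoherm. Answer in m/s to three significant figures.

v ≈ 1140 m/s

μ = GM = 6.674×10⁻¹¹ × 3.301×10²³ = 2.203×10¹³ m³/s².
r_p = 2440 + 626.0 = 3066.0 km = 3.0660×10⁶ m.
r_a = 2440 + 6321 = 8761.0 km = 8.7610×10⁶ m.
Semi-major axis a = (r_p + r_a)/2 = 5913.5 km = 5.914×10⁶ m.
Vis-viva: v² = μ(2/r − 1/a) = 2.203×10¹³ × (2.283×10⁻⁷ − 1.691×10⁻⁷) = 1.304×10⁶ m²/s².
v = 1142 m/s.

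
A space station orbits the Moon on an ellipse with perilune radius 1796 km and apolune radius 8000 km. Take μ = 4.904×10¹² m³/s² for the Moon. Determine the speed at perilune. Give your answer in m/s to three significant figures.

v ≈ 2110 m/s

Semi-major axis a = (r_p + r_a)/2 = 4898.0 km = 4.898×10⁶ m.
Vis-viva: v² = μ(2/r − 1/a) = 4.904×10¹² × (1.114×10⁻⁶ − 2.042×10⁻⁷) = 4.460×10⁶ m²/s².
v = 2112 m/s.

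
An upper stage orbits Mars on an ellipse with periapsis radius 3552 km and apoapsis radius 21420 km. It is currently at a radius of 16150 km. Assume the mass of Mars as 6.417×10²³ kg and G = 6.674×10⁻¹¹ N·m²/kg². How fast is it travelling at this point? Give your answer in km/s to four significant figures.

v ≈ 1.369 km/s

μ = GM = 6.674×10⁻¹¹ × 6.417×10²³ = 4.283×10¹³ m³/s².
Semi-major axis a = (r_p + r_a)/2 = 12486 km = 1.249×10⁷ m.
Vis-viva: v² = μ(2/r − 1/a) = 4.283×10¹³ × (1.238×10⁻⁷ − 8.009×10⁻⁸) = 1.874×10⁶ m²/s².
v = 1369 m/s = 1.369 km/s.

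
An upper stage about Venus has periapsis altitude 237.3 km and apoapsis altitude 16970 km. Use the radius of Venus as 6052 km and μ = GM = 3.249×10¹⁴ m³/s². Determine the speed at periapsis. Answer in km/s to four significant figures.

r_p = 6052 + 237.3 = 6289.3 km = 6.2893×10⁶ m.
r_a = 6052 + 16970 = 23022 km = 2.3022×10⁷ m.
Semi-major axis a = (r_p + r_a)/2 = 14656 km = 1.466×10⁷ m.
Vis-viva: v² = μ(2/r − 1/a) = 3.249×10¹⁴ × (3.180×10⁻⁷ − 6.823×10⁻⁸) = 8.115×10⁷ m²/s².
v = 9008 m/s = 9.008 km/s.

v ≈ 9.008 km/s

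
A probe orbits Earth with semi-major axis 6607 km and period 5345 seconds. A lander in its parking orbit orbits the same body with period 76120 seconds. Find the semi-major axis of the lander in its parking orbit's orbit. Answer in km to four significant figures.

a₂ ≈ 38820 km

Kepler's third law: a³ ∝ T², so a₂ = a₁ (T₂/T₁)^(2/3).
T₂/T₁ = 14.24, (T₂/T₁)^(2/3) = 5.875.
a₂ = 6607 × 5.875 = 38820 km.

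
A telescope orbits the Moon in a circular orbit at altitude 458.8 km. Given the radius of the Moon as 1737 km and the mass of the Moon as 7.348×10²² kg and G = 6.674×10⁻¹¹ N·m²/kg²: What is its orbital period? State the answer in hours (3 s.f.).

μ = GM = 6.674×10⁻¹¹ × 7.348×10²² = 4.904×10¹² m³/s².
r = 1737 + 458.8 = 2195.8 km = 2.1958×10⁶ m.
Kepler's third law: T = 2π√(r³/μ) = 2π√((2.196×10⁶)³ / 4.904×10¹²).
r³/μ = 2.159×10⁶ s², so T = 2π × 1.469×10³ = 9.232×10³ s.
Converting: 9.232×10³ s ÷ 3600 = 2.564 hours.

T ≈ 2.56 hours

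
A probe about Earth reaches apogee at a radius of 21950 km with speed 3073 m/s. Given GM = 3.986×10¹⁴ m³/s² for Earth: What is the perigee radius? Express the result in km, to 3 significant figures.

r_a = 2.195×10⁷ m.
Specific energy ε = v²/2 − μ/r = -1.344×10⁷ J/kg, so a = −μ/(2ε) = 1.483×10⁷ m.
The apsides satisfy r_p + r_a = 2a, so the perigee radius is 2a − r_a = 7.713×10⁶ m = 7712.6 km.

perigee radius ≈ 7710 km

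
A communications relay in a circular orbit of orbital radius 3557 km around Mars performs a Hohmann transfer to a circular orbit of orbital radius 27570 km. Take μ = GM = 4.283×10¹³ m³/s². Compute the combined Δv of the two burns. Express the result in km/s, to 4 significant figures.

r₁ = 3557 km = 3.557×10⁶ m.
r₂ = 27570 km = 2.757×10⁷ m.
Transfer ellipse a_t = (r₁ + r₂)/2 = 1.556×10⁷ m.
At r₁: circular v_c1 = √(μ/r₁) = 3470 m/s; transfer-periapsis v_p = √[μ(2/r₁ − 1/a_t)] = 4618 m/s.
Δv₁ = v_p − v_c1 = 1148 m/s.
At r₂: circular v_c2 = √(μ/r₂) = 1246 m/s; transfer-apoapsis v_a = √[μ(2/r₂ − 1/a_t)] = 595.9 m/s.
Δv₂ = v_c2 − v_a = 650.5 m/s.
Total Δv = Δv₁ + Δv₂ = 1799 m/s = 1.799 km/s.

Δv_total ≈ 1.799 km/s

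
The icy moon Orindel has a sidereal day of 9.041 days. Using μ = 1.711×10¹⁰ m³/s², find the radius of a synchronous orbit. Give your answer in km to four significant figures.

r_sync ≈ 6419 km

T = 9.041 days = 7.811×10⁵ s.
A synchronous orbit has period T, so by Kepler's third law a = (μT²/4π²)^(1/3).
μT²/4π² = 1.711×10¹⁰ × (7.811×10⁵)² / 39.48 = 2.645×10²⁰ m³.
a = 6.419×10⁶ m = 6418.7 km.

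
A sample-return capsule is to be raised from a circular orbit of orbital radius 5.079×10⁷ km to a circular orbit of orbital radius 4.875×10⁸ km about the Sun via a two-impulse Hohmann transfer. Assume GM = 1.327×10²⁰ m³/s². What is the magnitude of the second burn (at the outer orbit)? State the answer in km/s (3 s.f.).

r₁ = 5.079×10⁷ km = 5.079×10¹⁰ m.
r₂ = 4.875×10⁸ km = 4.875×10¹¹ m.
Transfer ellipse a_t = (r₁ + r₂)/2 = 2.691×10¹¹ m.
At r₁: circular v_c1 = √(μ/r₁) = 51110 m/s; transfer-perihelion v_p = √[μ(2/r₁ − 1/a_t)] = 68790 m/s.
At r₂: circular v_c2 = √(μ/r₂) = 16500 m/s; transfer-aphelion v_a = √[μ(2/r₂ − 1/a_t)] = 7167 m/s.
Δv₂ = v_c2 − v_a = 9332 m/s.
= 9.332 km/s.

Δv ≈ 9.33 km/s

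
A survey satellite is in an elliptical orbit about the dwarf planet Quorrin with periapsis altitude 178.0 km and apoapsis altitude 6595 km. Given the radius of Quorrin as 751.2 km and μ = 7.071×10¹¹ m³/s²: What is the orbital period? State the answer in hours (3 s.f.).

r_p = 751.2 + 178.0 = 929.20 km = 9.2920×10⁵ m.
r_a = 751.2 + 6595 = 7346.2 km = 7.3462×10⁶ m.
Semi-major axis a = (r_p + r_a)/2 = (929.20 + 7346.2)/2 = 4137.7 km = 4.138×10⁶ m.
By Kepler's third law T = 2π√(a³/μ) = 2π × 1.001×10⁴ = 6.289×10⁴ s.
= 17.47 hours.

T ≈ 17.5 hours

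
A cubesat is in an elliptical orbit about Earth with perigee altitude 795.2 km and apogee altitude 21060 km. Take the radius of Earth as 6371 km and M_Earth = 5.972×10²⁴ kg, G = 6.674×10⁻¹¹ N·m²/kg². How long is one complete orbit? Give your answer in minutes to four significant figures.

T ≈ 377.4 minutes

μ = GM = 6.674×10⁻¹¹ × 5.972×10²⁴ = 3.986×10¹⁴ m³/s².
r_p = 6371 + 795.2 = 7166.2 km = 7.1662×10⁶ m.
r_a = 6371 + 21060 = 27431 km = 2.7431×10⁷ m.
Semi-major axis a = (r_p + r_a)/2 = (7166.2 + 27431)/2 = 17299 km = 1.730×10⁷ m.
By Kepler's third law T = 2π√(a³/μ) = 2π × 3.604×10³ = 2.264×10⁴ s.
= 377.4 minutes.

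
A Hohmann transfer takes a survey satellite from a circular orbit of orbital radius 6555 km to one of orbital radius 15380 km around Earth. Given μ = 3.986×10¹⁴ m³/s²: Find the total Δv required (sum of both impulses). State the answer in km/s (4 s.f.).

r₁ = 6555 km = 6.555×10⁶ m.
r₂ = 15380 km = 1.538×10⁷ m.
Transfer ellipse a_t = (r₁ + r₂)/2 = 1.097×10⁷ m.
At r₁: circular v_c1 = √(μ/r₁) = 7798 m/s; transfer-perigee v_p = √[μ(2/r₁ − 1/a_t)] = 9234 m/s.
Δv₁ = v_p − v_c1 = 1436 m/s.
At r₂: circular v_c2 = √(μ/r₂) = 5091 m/s; transfer-apogee v_a = √[μ(2/r₂ − 1/a_t)] = 3936 m/s.
Δv₂ = v_c2 − v_a = 1155 m/s.
Total Δv = Δv₁ + Δv₂ = 2592 m/s = 2.592 km/s.

Δv_total ≈ 2.592 km/s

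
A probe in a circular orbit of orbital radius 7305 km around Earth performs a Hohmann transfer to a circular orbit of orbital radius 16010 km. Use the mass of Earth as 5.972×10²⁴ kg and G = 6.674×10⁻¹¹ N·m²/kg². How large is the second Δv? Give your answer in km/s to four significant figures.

Δv ≈ 1.040 km/s

μ = GM = 6.674×10⁻¹¹ × 5.972×10²⁴ = 3.986×10¹⁴ m³/s².
r₁ = 7305 km = 7.305×10⁶ m.
r₂ = 16010 km = 1.601×10⁷ m.
Transfer ellipse a_t = (r₁ + r₂)/2 = 1.166×10⁷ m.
At r₁: circular v_c1 = √(μ/r₁) = 7387 m/s; transfer-perigee v_p = √[μ(2/r₁ − 1/a_t)] = 8656 m/s.
At r₂: circular v_c2 = √(μ/r₂) = 4990 m/s; transfer-apogee v_a = √[μ(2/r₂ − 1/a_t)] = 3950 m/s.
Δv₂ = v_c2 − v_a = 1040 m/s.
= 1.040 km/s.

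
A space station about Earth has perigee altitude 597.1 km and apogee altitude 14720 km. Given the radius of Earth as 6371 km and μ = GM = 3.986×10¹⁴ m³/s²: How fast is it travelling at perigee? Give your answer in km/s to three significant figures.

v ≈ 9.27 km/s

r_p = 6371 + 597.1 = 6968.1 km = 6.9681×10⁶ m.
r_a = 6371 + 14720 = 21091 km = 2.1091×10⁷ m.
Semi-major axis a = (r_p + r_a)/2 = 14030 km = 1.403×10⁷ m.
Vis-viva: v² = μ(2/r − 1/a) = 3.986×10¹⁴ × (2.870×10⁻⁷ − 7.128×10⁻⁸) = 8.600×10⁷ m²/s².
v = 9273 m/s = 9.273 km/s.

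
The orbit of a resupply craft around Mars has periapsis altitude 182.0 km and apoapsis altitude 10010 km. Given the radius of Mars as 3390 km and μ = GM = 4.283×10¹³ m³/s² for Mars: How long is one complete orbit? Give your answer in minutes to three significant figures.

T ≈ 396 minutes

r_p = 3390 + 182.0 = 3572.0 km = 3.5720×10⁶ m.
r_a = 3390 + 10010 = 13400 km = 1.3400×10⁷ m.
Semi-major axis a = (r_p + r_a)/2 = (3572.0 + 13400)/2 = 8486.0 km = 8.486×10⁶ m.
By Kepler's third law T = 2π√(a³/μ) = 2π × 3.777×10³ = 2.373×10⁴ s.
= 395.6 minutes.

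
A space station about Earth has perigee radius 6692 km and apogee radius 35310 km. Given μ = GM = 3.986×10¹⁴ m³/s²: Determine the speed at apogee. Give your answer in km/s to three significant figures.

v ≈ 1.90 km/s

Semi-major axis a = (r_p + r_a)/2 = 21001 km = 2.100×10⁷ m.
Vis-viva: v² = μ(2/r − 1/a) = 3.986×10¹⁴ × (5.664×10⁻⁸ − 4.762×10⁻⁸) = 3.597×10⁶ m²/s².
v = 1897 m/s = 1.897 km/s.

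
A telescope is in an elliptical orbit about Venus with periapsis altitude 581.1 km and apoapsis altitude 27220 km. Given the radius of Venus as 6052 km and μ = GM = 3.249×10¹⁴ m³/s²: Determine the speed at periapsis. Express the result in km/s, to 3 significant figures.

v ≈ 9.04 km/s

r_p = 6052 + 581.1 = 6633.1 km = 6.6331×10⁶ m.
r_a = 6052 + 27220 = 33272 km = 3.3272×10⁷ m.
Semi-major axis a = (r_p + r_a)/2 = 19953 km = 1.995×10⁷ m.
Vis-viva: v² = μ(2/r − 1/a) = 3.249×10¹⁴ × (3.015×10⁻⁷ − 5.012×10⁻⁸) = 8.168×10⁷ m²/s².
v = 9038 m/s = 9.038 km/s.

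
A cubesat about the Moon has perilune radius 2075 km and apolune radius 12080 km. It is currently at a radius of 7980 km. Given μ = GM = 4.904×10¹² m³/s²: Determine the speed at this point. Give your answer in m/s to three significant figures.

Semi-major axis a = (r_p + r_a)/2 = 7077.5 km = 7.078×10⁶ m.
Vis-viva: v² = μ(2/r − 1/a) = 4.904×10¹² × (2.506×10⁻⁷ − 1.413×10⁻⁷) = 5.362×10⁵ m²/s².
v = 732.2 m/s.

v ≈ 732 m/s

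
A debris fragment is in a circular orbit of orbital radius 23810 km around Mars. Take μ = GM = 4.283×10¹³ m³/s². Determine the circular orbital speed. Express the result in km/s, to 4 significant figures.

v ≈ 1.341 km/s

r = 23810 km = 2.381×10⁷ m.
For a circular orbit v = √(μ/r) = √(4.283×10¹³ / 2.381×10⁷) = √(1.799×10⁶) = 1341 m/s.
That is 1.341 km/s.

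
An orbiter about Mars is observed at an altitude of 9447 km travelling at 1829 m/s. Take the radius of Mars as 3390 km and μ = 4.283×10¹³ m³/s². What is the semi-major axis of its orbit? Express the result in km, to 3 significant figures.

a ≈ 12900 km

r = 3390 + 9447 = 12837 km = 1.284×10⁷ m.
Specific orbital energy ε = v²/2 − μ/r = (1829)²/2 − 4.283×10¹³/1.284×10⁷ = -1.664×10⁶ J/kg.
Since ε = −μ/(2a), a = −μ/(2ε) = 1.287×10⁷ m = 12871 km.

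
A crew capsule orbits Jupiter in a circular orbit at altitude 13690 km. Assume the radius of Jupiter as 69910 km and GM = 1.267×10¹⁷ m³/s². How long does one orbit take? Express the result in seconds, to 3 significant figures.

r = 69910 + 13690 = 83600 km = 8.3600×10⁷ m.
Kepler's third law: T = 2π√(r³/μ) = 2π√((8.360×10⁷)³ / 1.267×10¹⁷).
r³/μ = 4.612×10⁶ s², so T = 2π × 2.147×10³ = 1.349×10⁴ s.

T ≈ 13500 seconds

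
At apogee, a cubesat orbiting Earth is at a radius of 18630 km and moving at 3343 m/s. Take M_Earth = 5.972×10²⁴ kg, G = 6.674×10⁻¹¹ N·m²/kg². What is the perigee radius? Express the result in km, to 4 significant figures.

perigee radius ≈ 6586 km

μ = GM = 6.674×10⁻¹¹ × 5.972×10²⁴ = 3.986×10¹⁴ m³/s².
r_a = 1.863×10⁷ m.
Specific energy ε = v²/2 − μ/r = -1.581×10⁷ J/kg, so a = −μ/(2ε) = 1.261×10⁷ m.
The apsides satisfy r_p + r_a = 2a, so the perigee radius is 2a − r_a = 6.586×10⁶ m = 6586.1 km.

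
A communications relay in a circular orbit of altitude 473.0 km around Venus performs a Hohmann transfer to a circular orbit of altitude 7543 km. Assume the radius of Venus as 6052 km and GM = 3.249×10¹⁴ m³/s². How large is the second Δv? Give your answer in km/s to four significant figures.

Δv ≈ 0.9515 km/s

r₁ = 6052 + 473.0 = 6525.0 km = 6.5250×10⁶ m.
r₂ = 6052 + 7543 = 13595 km = 1.3595×10⁷ m.
Transfer ellipse a_t = (r₁ + r₂)/2 = 1.006×10⁷ m.
At r₁: circular v_c1 = √(μ/r₁) = 7056 m/s; transfer-periapsis v_p = √[μ(2/r₁ − 1/a_t)] = 8203 m/s.
At r₂: circular v_c2 = √(μ/r₂) = 4889 m/s; transfer-apoapsis v_a = √[μ(2/r₂ − 1/a_t)] = 3937 m/s.
Δv₂ = v_c2 − v_a = 951.5 m/s.
= 0.9515 km/s.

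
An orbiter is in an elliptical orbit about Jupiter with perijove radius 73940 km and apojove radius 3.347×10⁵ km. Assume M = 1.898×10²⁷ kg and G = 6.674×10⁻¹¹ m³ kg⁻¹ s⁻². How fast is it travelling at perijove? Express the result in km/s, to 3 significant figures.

v ≈ 53.0 km/s

μ = GM = 6.674×10⁻¹¹ × 1.898×10²⁷ = 1.267×10¹⁷ m³/s².
Semi-major axis a = (r_p + r_a)/2 = 2.0432×10⁵ km = 2.043×10⁸ m.
Vis-viva: v² = μ(2/r − 1/a) = 1.267×10¹⁷ × (2.705×10⁻⁸ − 4.894×10⁻⁹) = 2.806×10⁹ m²/s².
v = 52980 m/s = 52.98 km/s.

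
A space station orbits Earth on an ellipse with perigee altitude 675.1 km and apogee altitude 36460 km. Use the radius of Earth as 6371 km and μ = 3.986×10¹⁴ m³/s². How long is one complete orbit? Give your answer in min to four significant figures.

r_p = 6371 + 675.1 = 7046.1 km = 7.0461×10⁶ m.
r_a = 6371 + 36460 = 42831 km = 4.2831×10⁷ m.
Semi-major axis a = (r_p + r_a)/2 = (7046.1 + 42831)/2 = 24939 km = 2.494×10⁷ m.
By Kepler's third law T = 2π√(a³/μ) = 2π × 6.238×10³ = 3.919×10⁴ s.
= 653.2 min.

T ≈ 653.2 min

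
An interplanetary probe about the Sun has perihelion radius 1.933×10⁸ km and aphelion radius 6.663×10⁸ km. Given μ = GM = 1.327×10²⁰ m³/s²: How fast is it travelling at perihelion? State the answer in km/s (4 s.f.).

Semi-major axis a = (r_p + r_a)/2 = 4.2980×10⁸ km = 4.298×10¹¹ m.
Vis-viva: v² = μ(2/r − 1/a) = 1.327×10²⁰ × (1.035×10⁻¹¹ − 2.327×10⁻¹²) = 1.064×10⁹ m²/s².
v = 32620 m/s = 32.62 km/s.

v ≈ 32.62 km/s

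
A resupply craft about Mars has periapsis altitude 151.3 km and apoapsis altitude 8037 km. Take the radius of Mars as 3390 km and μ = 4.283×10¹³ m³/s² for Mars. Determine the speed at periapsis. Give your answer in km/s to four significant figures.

v ≈ 4.297 km/s

r_p = 3390 + 151.3 = 3541.3 km = 3.5413×10⁶ m.
r_a = 3390 + 8037 = 11427 km = 1.1427×10⁷ m.
Semi-major axis a = (r_p + r_a)/2 = 7484.1 km = 7.484×10⁶ m.
Vis-viva: v² = μ(2/r − 1/a) = 4.283×10¹³ × (5.648×10⁻⁷ − 1.336×10⁻⁷) = 1.847×10⁷ m²/s².
v = 4297 m/s = 4.297 km/s.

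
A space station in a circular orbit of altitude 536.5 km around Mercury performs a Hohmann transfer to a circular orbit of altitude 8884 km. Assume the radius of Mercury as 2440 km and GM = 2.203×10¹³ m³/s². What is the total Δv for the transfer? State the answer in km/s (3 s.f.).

r₁ = 2440 + 536.5 = 2976.5 km = 2.9765×10⁶ m.
r₂ = 2440 + 8884 = 11324 km = 1.1324×10⁷ m.
Transfer ellipse a_t = (r₁ + r₂)/2 = 7.150×10⁶ m.
At r₁: circular v_c1 = √(μ/r₁) = 2721 m/s; transfer-periherm v_p = √[μ(2/r₁ − 1/a_t)] = 3424 m/s.
Δv₁ = v_p − v_c1 = 703.1 m/s.
At r₂: circular v_c2 = √(μ/r₂) = 1395 m/s; transfer-apoherm v_a = √[μ(2/r₂ − 1/a_t)] = 899.9 m/s.
Δv₂ = v_c2 − v_a = 494.9 m/s.
Total Δv = Δv₁ + Δv₂ = 1198 m/s = 1.198 km/s.

Δv_total ≈ 1.20 km/s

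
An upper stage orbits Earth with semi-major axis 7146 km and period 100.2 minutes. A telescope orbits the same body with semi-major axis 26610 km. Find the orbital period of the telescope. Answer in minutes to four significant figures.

T₂ ≈ 720.0 minutes

Kepler's third law: T² ∝ a³, so T₂ = T₁ (a₂/a₁)^(3/2).
a₂/a₁ = 3.724, (a₂/a₁)^(3/2) = 7.186.
T₂ = 100.2 × 7.186 = 720.0 minutes.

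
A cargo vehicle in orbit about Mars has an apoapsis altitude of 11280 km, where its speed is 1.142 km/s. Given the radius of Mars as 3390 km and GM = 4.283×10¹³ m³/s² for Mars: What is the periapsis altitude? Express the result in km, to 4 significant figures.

periapsis altitude ≈ 828.8 km

r_a = 3390 + 11280 = 14670 km = 1.467×10⁷ m.
Specific energy ε = v²/2 − μ/r = -2.267×10⁶ J/kg, so a = −μ/(2ε) = 9.444×10⁶ m.
The apsides satisfy r_p + r_a = 2a, so the periapsis radius is 2a − r_a = 4.219×10⁶ m = 4218.8 km.
Periapsis altitude = 4218.8 − 3390 = 828.80 km.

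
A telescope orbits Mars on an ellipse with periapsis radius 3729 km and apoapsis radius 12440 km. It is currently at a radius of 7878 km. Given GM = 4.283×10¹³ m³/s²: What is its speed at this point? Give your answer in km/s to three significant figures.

v ≈ 2.36 km/s

Semi-major axis a = (r_p + r_a)/2 = 8084.5 km = 8.084×10⁶ m.
Vis-viva: v² = μ(2/r − 1/a) = 4.283×10¹³ × (2.539×10⁻⁷ − 1.237×10⁻⁷) = 5.576×10⁶ m²/s².
v = 2361 m/s = 2.361 km/s.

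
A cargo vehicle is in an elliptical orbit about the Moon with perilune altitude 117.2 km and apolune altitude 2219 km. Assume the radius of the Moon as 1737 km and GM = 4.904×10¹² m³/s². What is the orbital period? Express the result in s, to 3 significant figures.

T ≈ 14000 s

r_p = 1737 + 117.2 = 1854.2 km = 1.8542×10⁶ m.
r_a = 1737 + 2219 = 3956.0 km = 3.9560×10⁶ m.
Semi-major axis a = (r_p + r_a)/2 = (1854.2 + 3956.0)/2 = 2905.1 km = 2.905×10⁶ m.
By Kepler's third law T = 2π√(a³/μ) = 2π × 2.236×10³ = 1.405×10⁴ s.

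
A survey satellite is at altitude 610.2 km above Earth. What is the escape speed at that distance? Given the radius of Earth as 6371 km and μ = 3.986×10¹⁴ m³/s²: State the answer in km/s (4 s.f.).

v_esc ≈ 10.69 km/s

r = 6371 + 610.2 = 6981.2 km = 6.9812×10⁶ m.
Escape speed v_esc = √(2μ/r) = √(2 × 3.986×10¹⁴ / 6.981×10⁶) = √(1.142×10⁸) = 10690 m/s.
= 10.69 km/s.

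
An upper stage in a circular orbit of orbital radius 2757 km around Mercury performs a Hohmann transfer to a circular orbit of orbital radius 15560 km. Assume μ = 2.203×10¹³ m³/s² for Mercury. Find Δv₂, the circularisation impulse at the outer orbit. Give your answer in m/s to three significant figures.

Δv ≈ 537 m/s

r₁ = 2757 km = 2.757×10⁶ m.
r₂ = 15560 km = 1.556×10⁷ m.
Transfer ellipse a_t = (r₁ + r₂)/2 = 9.158×10⁶ m.
At r₁: circular v_c1 = √(μ/r₁) = 2827 m/s; transfer-periherm v_p = √[μ(2/r₁ − 1/a_t)] = 3685 m/s.
At r₂: circular v_c2 = √(μ/r₂) = 1190 m/s; transfer-apoherm v_a = √[μ(2/r₂ − 1/a_t)] = 652.8 m/s.
Δv₂ = v_c2 − v_a = 537.0 m/s.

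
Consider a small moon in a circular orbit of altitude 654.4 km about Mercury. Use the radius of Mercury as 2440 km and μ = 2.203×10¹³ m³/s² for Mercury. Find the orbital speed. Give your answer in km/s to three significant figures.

v ≈ 2.67 km/s

r = 2440 + 654.4 = 3094.4 km = 3.0944×10⁶ m.
For a circular orbit v = √(μ/r) = √(2.203×10¹³ / 3.094×10⁶) = √(7.119×10⁶) = 2668 m/s.
That is 2.668 km/s.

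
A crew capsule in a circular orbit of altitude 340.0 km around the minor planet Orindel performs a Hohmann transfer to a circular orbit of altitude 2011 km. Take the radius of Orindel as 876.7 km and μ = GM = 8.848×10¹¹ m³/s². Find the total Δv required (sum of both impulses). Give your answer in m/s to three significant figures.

r₁ = 876.7 + 340.0 = 1216.7 km = 1.2167×10⁶ m.
r₂ = 876.7 + 2011 = 2887.7 km = 2.8877×10⁶ m.
Transfer ellipse a_t = (r₁ + r₂)/2 = 2.052×10⁶ m.
At r₁: circular v_c1 = √(μ/r₁) = 852.8 m/s; transfer-periapsis v_p = √[μ(2/r₁ − 1/a_t)] = 1012 m/s.
Δv₁ = v_p − v_c1 = 158.8 m/s.
At r₂: circular v_c2 = √(μ/r₂) = 553.5 m/s; transfer-apoapsis v_a = √[μ(2/r₂ − 1/a_t)] = 426.2 m/s.
Δv₂ = v_c2 − v_a = 127.3 m/s.
Total Δv = Δv₁ + Δv₂ = 286.1 m/s.

Δv_total ≈ 286 m/s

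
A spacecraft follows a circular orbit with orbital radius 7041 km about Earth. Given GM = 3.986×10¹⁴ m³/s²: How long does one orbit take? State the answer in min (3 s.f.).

T ≈ 98.0 min

r = 7041 km = 7.041×10⁶ m.
Kepler's third law: T = 2π√(r³/μ) = 2π√((7.041×10⁶)³ / 3.986×10¹⁴).
r³/μ = 8.757×10⁵ s², so T = 2π × 9.358×10² = 5.880×10³ s.
Converting: 5.880×10³ s ÷ 60.00 = 98.00 min.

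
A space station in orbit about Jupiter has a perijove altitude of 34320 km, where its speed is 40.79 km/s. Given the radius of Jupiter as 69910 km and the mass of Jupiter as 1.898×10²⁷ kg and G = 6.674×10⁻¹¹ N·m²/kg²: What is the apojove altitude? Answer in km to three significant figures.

apojove altitude ≈ 1.56×10⁵ km

μ = GM = 6.674×10⁻¹¹ × 1.898×10²⁷ = 1.267×10¹⁷ m³/s².
r_p = 69910 + 34320 = 1.0423×10⁵ km = 1.042×10⁸ m.
Specific energy ε = v²/2 − μ/r = -3.834×10⁸ J/kg, so a = −μ/(2ε) = 1.652×10⁸ m.
The apsides satisfy r_p + r_a = 2a, so the apojove radius is 2a − r_p = 2.262×10⁸ m = 2.2616×10⁵ km.
Apojove altitude = 2.2616×10⁵ − 69910 = 1.5625×10⁵ km.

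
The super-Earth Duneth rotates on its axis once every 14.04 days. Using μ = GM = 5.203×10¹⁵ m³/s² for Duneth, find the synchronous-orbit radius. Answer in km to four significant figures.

r_sync ≈ 5.788×10⁵ km

T = 14.04 days = 1.213×10⁶ s.
A synchronous orbit has period T, so by Kepler's third law a = (μT²/4π²)^(1/3).
μT²/4π² = 5.203×10¹⁵ × (1.213×10⁶)² / 39.48 = 1.939×10²⁶ m³.
a = 5.788×10⁸ m = 5.7883×10⁵ km.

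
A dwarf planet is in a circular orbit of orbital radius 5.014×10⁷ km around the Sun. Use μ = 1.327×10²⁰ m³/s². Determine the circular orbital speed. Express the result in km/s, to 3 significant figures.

v ≈ 51.4 km/s

r = 5.014×10⁷ km = 5.014×10¹⁰ m.
For a circular orbit v = √(μ/r) = √(1.327×10²⁰ / 5.014×10¹⁰) = √(2.647×10⁹) = 51450 m/s.
That is 51.45 km/s.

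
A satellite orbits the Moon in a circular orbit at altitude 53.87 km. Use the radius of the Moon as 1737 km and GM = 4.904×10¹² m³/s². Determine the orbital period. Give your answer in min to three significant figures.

T ≈ 113 min

r = 1737 + 53.87 = 1790.9 km = 1.7909×10⁶ m.
Kepler's third law: T = 2π√(r³/μ) = 2π√((1.791×10⁶)³ / 4.904×10¹²).
r³/μ = 1.171×10⁶ s², so T = 2π × 1.082×10³ = 6.800×10³ s.
Converting: 6.800×10³ s ÷ 60.00 = 113.3 min.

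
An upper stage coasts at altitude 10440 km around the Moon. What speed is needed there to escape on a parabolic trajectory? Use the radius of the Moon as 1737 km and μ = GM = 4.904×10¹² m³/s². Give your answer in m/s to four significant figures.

r = 1737 + 10440 = 12177 km = 1.2177×10⁷ m.
Escape speed v_esc = √(2μ/r) = √(2 × 4.904×10¹² / 1.218×10⁷) = √(8.055×10⁵) = 897.5 m/s.

v_esc ≈ 897.5 m/s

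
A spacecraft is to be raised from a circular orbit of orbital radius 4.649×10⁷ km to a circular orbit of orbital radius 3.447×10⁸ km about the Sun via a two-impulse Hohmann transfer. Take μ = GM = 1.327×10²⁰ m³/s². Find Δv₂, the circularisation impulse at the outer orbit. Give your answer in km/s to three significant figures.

Δv ≈ 10.1 km/s

r₁ = 4.649×10⁷ km = 4.649×10¹⁰ m.
r₂ = 3.447×10⁸ km = 3.447×10¹¹ m.
Transfer ellipse a_t = (r₁ + r₂)/2 = 1.956×10¹¹ m.
At r₁: circular v_c1 = √(μ/r₁) = 53430 m/s; transfer-perihelion v_p = √[μ(2/r₁ − 1/a_t)] = 70920 m/s.
At r₂: circular v_c2 = √(μ/r₂) = 19620 m/s; transfer-aphelion v_a = √[μ(2/r₂ − 1/a_t)] = 9566 m/s.
Δv₂ = v_c2 − v_a = 10060 m/s.
= 10.06 km/s.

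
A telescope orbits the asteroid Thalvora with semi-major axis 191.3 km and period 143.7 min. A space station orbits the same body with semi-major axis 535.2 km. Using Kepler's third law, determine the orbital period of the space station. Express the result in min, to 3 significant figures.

Kepler's third law: T² ∝ a³, so T₂ = T₁ (a₂/a₁)^(3/2).
a₂/a₁ = 2.798, (a₂/a₁)^(3/2) = 4.680.
T₂ = 143.7 × 4.680 = 672.4 min.

T₂ ≈ 672 min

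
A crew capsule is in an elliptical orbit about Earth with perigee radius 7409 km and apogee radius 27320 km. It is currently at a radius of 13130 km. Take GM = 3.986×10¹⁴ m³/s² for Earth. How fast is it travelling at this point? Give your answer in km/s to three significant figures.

v ≈ 6.15 km/s

Semi-major axis a = (r_p + r_a)/2 = 17364 km = 1.736×10⁷ m.
Vis-viva: v² = μ(2/r − 1/a) = 3.986×10¹⁴ × (1.523×10⁻⁷ − 5.759×10⁻⁸) = 3.776×10⁷ m²/s².
v = 6145 m/s = 6.145 km/s.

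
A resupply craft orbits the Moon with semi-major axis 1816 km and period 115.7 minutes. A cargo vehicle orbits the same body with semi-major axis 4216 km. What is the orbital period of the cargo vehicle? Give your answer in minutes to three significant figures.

Kepler's third law: T² ∝ a³, so T₂ = T₁ (a₂/a₁)^(3/2).
a₂/a₁ = 2.322, (a₂/a₁)^(3/2) = 3.537.
T₂ = 115.7 × 3.537 = 409.3 minutes.

T₂ ≈ 409 minutes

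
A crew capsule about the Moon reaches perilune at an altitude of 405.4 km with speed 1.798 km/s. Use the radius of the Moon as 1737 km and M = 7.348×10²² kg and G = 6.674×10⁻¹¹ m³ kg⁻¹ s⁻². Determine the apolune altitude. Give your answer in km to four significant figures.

apolune altitude ≈ 3411 km

μ = GM = 6.674×10⁻¹¹ × 7.348×10²² = 4.904×10¹² m³/s².
r_p = 1737 + 405.4 = 2142.4 km = 2.142×10⁶ m.
Specific energy ε = v²/2 − μ/r = -6.726×10⁵ J/kg, so a = −μ/(2ε) = 3.645×10⁶ m.
The apsides satisfy r_p + r_a = 2a, so the apolune radius is 2a − r_p = 5.148×10⁶ m = 5148.3 km.
Apolune altitude = 5148.3 − 1737 = 3411.3 km.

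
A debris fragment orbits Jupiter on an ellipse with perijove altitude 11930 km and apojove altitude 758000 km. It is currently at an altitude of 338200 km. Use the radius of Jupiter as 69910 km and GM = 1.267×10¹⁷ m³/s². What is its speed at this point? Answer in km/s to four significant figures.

v ≈ 18.50 km/s

r_p = 69910 + 11930 = 81840 km = 8.1840×10⁷ m.
r_a = 69910 + 758000 = 827910 km = 8.2791×10⁸ m.
r = 69910 + 338200 = 4.0811×10⁵ km = 4.081×10⁸ m.
Semi-major axis a = (r_p + r_a)/2 = 4.5488×10⁵ km = 4.549×10⁸ m.
Vis-viva: v² = μ(2/r − 1/a) = 1.267×10¹⁷ × (4.901×10⁻⁹ − 2.198×10⁻⁹) = 3.424×10⁸ m²/s².
v = 18500 m/s = 18.50 km/s.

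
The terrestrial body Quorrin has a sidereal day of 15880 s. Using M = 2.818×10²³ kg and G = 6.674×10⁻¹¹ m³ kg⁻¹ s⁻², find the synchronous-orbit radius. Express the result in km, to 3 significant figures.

r_sync ≈ 4930 km

μ = GM = 6.674×10⁻¹¹ × 2.818×10²³ = 1.881×10¹³ m³/s².
A synchronous orbit has period T, so by Kepler's third law a = (μT²/4π²)^(1/3).
μT²/4π² = 1.881×10¹³ × (1.588×10⁴)² / 39.48 = 1.201×10²⁰ m³.
a = 4.934×10⁶ m = 4934.3 km.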